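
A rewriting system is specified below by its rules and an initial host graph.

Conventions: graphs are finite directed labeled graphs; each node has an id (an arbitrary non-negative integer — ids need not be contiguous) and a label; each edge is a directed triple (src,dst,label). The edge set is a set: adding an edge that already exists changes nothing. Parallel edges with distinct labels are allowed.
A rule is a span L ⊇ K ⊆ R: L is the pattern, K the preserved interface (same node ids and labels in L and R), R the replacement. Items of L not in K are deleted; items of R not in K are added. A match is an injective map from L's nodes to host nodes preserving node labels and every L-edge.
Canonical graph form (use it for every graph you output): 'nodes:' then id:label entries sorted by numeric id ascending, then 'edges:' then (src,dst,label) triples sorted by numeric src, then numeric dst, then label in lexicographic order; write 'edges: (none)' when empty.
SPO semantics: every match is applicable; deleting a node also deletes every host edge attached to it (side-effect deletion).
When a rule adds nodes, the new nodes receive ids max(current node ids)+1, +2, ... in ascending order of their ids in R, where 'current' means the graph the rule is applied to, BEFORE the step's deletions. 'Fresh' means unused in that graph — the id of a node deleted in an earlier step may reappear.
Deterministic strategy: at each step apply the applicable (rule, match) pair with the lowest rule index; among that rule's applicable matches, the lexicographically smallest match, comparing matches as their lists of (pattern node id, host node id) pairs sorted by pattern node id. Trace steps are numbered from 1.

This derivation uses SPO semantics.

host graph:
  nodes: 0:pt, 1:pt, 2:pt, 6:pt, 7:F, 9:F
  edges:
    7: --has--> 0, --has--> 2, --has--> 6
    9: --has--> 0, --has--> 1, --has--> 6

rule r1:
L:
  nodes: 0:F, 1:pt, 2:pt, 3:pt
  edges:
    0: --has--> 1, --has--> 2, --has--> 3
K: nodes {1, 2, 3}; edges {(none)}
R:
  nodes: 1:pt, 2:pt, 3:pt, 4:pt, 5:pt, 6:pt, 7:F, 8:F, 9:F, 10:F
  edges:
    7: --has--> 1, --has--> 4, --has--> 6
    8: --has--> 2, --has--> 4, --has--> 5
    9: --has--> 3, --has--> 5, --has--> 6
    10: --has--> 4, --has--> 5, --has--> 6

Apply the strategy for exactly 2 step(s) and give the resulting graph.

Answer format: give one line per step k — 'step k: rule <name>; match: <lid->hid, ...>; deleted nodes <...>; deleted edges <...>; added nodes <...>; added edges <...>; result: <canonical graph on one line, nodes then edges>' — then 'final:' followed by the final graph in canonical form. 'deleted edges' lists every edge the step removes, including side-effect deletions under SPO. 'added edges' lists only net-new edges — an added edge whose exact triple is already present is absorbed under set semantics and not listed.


step 1: rule r1; match: 0->7, 1->0, 2->2, 3->6; deleted nodes 7; deleted edges (7,0,has); (7,2,has); (7,6,has); added nodes 10, 11, 12, 13, 14, 15, 16; added edges (13,0,has); (13,10,has); (13,12,has); (14,2,has); (14,10,has); (14,11,has); (15,6,has); (15,11,has); (15,12,has); (16,10,has); (16,11,has); (16,12,has); result: nodes: 0:pt, 1:pt, 2:pt, 6:pt, 9:F, 10:pt, 11:pt, 12:pt, 13:F, 14:F, 15:F, 16:F edges: (9,0,has); (9,1,has); (9,6,has); (13,0,has); (13,10,has); (13,12,has); (14,2,has); (14,10,has); (14,11,has); (15,6,has); (15,11,has); (15,12,has); (16,10,has); (16,11,has); (16,12,has)
step 2: rule r1; match: 0->9, 1->0, 2->1, 3->6; deleted nodes 9; deleted edges (9,0,has); (9,1,has); (9,6,has); added nodes 17, 18, 19, 20, 21, 22, 23; added edges (20,0,has); (20,17,has); (20,19,has); (21,1,has); (21,17,has); (21,18,has); (22,6,has); (22,18,has); (22,19,has); (23,17,has); (23,18,has); (23,19,has); result: nodes: 0:pt, 1:pt, 2:pt, 6:pt, 10:pt, 11:pt, 12:pt, 13:F, 14:F, 15:F, 16:F, 17:pt, 18:pt, 19:pt, 20:F, 21:F, 22:F, 23:F edges: (13,0,has); (13,10,has); (13,12,has); (14,2,has); (14,10,has); (14,11,has); (15,6,has); (15,11,has); (15,12,has); (16,10,has); (16,11,has); (16,12,has); (20,0,has); (20,17,has); (20,19,has); (21,1,has); (21,17,has); (21,18,has); (22,6,has); (22,18,has); (22,19,has); (23,17,has); (23,18,has); (23,19,has)
final:
nodes: 0:pt, 1:pt, 2:pt, 6:pt, 10:pt, 11:pt, 12:pt, 13:F, 14:F, 15:F, 16:F, 17:pt, 18:pt, 19:pt, 20:F, 21:F, 22:F, 23:F
edges: (13,0,has); (13,10,has); (13,12,has); (14,2,has); (14,10,has); (14,11,has); (15,6,has); (15,11,has); (15,12,has); (16,10,has); (16,11,has); (16,12,has); (20,0,has); (20,17,has); (20,19,has); (21,1,has); (21,17,has); (21,18,has); (22,6,has); (22,18,has); (22,19,has); (23,17,has); (23,18,has); (23,19,has)


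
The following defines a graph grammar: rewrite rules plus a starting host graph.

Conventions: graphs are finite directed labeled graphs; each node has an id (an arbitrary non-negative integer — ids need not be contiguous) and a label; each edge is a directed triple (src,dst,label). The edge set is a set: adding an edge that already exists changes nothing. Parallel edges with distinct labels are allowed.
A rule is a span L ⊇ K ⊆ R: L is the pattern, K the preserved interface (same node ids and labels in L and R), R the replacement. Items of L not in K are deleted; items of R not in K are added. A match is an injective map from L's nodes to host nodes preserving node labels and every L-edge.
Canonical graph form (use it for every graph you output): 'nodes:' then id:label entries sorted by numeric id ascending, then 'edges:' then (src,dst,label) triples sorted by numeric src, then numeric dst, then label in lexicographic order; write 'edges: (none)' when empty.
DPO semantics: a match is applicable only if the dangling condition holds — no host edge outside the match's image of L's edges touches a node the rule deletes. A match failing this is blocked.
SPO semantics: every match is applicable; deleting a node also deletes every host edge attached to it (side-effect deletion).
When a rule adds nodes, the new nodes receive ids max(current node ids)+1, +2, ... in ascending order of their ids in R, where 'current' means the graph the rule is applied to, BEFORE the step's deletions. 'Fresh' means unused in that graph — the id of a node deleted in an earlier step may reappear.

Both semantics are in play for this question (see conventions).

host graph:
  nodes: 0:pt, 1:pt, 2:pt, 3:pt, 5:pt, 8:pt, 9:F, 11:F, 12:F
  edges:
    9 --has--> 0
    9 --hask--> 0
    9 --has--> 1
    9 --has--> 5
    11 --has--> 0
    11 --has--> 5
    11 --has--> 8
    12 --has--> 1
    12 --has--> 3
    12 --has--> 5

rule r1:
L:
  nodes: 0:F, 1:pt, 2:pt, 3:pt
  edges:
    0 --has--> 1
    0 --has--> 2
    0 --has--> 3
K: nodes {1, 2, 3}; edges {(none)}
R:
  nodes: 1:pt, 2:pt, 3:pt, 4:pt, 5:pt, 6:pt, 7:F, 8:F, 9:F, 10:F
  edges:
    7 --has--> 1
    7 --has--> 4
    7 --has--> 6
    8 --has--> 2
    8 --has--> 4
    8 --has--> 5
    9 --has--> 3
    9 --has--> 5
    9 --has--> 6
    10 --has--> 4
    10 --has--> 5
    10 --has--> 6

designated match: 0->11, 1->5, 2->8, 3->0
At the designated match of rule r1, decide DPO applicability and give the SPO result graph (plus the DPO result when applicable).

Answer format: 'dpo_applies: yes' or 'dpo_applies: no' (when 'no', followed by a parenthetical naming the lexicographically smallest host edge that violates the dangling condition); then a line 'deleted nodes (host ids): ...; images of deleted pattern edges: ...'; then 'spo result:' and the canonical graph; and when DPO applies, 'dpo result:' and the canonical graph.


dpo_applies: yes
deleted nodes (host ids): 11; images of deleted pattern edges: (11,0,has); (11,5,has); (11,8,has)
spo result:
nodes: 0:pt, 1:pt, 2:pt, 3:pt, 5:pt, 8:pt, 9:F, 12:F, 13:pt, 14:pt, 15:pt, 16:F, 17:F, 18:F, 19:F
edges: (9,0,has); (9,0,hask); (9,1,has); (9,5,has); (12,1,has); (12,3,has); (12,5,has); (16,5,has); (16,13,has); (16,15,has); (17,8,has); (17,13,has); (17,14,has); (18,0,has); (18,14,has); (18,15,has); (19,13,has); (19,14,has); (19,15,has)
dpo result:
nodes: 0:pt, 1:pt, 2:pt, 3:pt, 5:pt, 8:pt, 9:F, 12:F, 13:pt, 14:pt, 15:pt, 16:F, 17:F, 18:F, 19:F
edges: (9,0,has); (9,0,hask); (9,1,has); (9,5,has); (12,1,has); (12,3,has); (12,5,has); (16,5,has); (16,13,has); (16,15,has); (17,8,has); (17,13,has); (17,14,has); (18,0,has); (18,14,has); (18,15,has); (19,13,has); (19,14,has); (19,15,has)


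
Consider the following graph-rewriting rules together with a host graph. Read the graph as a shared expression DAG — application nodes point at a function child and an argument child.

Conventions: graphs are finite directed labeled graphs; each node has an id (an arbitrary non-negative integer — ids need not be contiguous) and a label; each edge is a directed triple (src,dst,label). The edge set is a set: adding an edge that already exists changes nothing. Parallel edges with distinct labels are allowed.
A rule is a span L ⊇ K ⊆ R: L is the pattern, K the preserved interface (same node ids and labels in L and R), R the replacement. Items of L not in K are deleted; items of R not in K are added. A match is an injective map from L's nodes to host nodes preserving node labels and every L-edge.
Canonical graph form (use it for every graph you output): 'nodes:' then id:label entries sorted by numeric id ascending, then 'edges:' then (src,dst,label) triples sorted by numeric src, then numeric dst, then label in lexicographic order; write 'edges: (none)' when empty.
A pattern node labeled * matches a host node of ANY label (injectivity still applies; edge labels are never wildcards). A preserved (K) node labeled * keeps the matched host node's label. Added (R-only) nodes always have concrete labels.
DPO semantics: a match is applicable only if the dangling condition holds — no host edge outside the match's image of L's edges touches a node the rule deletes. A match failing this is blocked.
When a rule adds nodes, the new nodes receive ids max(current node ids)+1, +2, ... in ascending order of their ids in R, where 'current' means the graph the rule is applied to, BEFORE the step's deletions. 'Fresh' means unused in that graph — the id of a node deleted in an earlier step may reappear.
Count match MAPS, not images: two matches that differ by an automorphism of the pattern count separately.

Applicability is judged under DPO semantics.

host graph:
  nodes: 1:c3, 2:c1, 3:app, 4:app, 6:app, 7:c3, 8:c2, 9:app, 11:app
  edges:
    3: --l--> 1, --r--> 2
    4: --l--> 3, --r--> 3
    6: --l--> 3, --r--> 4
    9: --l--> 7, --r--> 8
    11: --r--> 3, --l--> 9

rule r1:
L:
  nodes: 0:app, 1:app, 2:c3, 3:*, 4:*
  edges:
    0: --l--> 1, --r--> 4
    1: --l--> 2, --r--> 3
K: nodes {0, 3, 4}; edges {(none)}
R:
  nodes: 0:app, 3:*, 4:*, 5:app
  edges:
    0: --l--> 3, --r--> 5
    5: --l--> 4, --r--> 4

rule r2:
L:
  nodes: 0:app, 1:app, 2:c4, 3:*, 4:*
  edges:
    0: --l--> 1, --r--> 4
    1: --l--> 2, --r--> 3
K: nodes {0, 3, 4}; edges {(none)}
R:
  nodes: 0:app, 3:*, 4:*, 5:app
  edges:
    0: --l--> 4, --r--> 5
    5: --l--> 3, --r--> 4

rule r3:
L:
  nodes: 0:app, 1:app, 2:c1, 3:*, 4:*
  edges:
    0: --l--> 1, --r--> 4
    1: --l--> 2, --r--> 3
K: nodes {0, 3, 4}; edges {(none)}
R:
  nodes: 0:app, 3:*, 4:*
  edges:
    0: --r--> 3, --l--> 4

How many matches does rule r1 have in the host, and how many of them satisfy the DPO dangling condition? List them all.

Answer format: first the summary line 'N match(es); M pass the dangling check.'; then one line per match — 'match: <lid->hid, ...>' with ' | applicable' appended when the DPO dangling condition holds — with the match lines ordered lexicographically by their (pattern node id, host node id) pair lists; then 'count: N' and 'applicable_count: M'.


2 match(es); 1 pass the dangling check.
match: 0->6, 1->3, 2->1, 3->2, 4->4
match: 0->11, 1->9, 2->7, 3->8, 4->3 | applicable
count: 2
applicable_count: 1


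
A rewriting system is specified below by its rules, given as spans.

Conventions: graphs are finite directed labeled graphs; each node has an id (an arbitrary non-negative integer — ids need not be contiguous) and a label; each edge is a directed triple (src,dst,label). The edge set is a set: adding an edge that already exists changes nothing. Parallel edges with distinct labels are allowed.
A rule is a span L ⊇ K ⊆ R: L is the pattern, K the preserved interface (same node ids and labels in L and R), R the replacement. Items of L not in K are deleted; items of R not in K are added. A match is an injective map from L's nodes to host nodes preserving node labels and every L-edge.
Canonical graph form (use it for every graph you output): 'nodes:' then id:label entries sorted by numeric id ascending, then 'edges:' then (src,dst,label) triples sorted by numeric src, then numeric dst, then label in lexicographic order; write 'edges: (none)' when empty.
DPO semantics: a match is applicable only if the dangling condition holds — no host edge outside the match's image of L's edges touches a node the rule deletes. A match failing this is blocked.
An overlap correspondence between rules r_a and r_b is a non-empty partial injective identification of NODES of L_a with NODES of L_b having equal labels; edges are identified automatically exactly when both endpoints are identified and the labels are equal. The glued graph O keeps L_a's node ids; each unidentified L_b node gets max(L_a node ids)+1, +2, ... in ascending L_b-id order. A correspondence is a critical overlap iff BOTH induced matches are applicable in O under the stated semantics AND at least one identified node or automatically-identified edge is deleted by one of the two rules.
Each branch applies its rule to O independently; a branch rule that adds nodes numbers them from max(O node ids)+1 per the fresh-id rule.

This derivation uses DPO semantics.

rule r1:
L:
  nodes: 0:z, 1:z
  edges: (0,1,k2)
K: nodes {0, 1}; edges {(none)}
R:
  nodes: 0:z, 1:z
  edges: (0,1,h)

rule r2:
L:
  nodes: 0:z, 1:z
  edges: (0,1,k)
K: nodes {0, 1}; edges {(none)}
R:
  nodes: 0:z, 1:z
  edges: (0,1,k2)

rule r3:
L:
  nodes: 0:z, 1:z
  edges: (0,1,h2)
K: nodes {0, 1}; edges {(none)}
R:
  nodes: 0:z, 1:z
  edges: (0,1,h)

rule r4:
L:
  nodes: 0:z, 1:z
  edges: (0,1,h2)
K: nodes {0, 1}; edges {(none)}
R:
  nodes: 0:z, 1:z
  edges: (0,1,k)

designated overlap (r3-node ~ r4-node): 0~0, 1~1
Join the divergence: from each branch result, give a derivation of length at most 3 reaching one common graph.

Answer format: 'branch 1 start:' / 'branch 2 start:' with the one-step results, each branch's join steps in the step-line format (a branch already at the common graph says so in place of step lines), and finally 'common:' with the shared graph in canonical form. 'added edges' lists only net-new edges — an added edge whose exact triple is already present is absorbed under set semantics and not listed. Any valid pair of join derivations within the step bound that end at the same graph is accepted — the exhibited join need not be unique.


branch 1 start:
nodes: 0:z, 1:z
edges: (0,1,h)
branch 2 start:
nodes: 0:z, 1:z
edges: (0,1,k)
branch 1: already at the common graph (0 steps)
branch 2 step 1: rule r2; match: 0->0, 1->1; deleted nodes (none); deleted edges (0,1,k); added nodes (none); added edges (0,1,k2); result: nodes: 0:z, 1:z edges: (0,1,k2)
branch 2 step 2: rule r1; match: 0->0, 1->1; deleted nodes (none); deleted edges (0,1,k2); added nodes (none); added edges (0,1,h); result: nodes: 0:z, 1:z edges: (0,1,h)
common:
nodes: 0:z, 1:z
edges: (0,1,h)


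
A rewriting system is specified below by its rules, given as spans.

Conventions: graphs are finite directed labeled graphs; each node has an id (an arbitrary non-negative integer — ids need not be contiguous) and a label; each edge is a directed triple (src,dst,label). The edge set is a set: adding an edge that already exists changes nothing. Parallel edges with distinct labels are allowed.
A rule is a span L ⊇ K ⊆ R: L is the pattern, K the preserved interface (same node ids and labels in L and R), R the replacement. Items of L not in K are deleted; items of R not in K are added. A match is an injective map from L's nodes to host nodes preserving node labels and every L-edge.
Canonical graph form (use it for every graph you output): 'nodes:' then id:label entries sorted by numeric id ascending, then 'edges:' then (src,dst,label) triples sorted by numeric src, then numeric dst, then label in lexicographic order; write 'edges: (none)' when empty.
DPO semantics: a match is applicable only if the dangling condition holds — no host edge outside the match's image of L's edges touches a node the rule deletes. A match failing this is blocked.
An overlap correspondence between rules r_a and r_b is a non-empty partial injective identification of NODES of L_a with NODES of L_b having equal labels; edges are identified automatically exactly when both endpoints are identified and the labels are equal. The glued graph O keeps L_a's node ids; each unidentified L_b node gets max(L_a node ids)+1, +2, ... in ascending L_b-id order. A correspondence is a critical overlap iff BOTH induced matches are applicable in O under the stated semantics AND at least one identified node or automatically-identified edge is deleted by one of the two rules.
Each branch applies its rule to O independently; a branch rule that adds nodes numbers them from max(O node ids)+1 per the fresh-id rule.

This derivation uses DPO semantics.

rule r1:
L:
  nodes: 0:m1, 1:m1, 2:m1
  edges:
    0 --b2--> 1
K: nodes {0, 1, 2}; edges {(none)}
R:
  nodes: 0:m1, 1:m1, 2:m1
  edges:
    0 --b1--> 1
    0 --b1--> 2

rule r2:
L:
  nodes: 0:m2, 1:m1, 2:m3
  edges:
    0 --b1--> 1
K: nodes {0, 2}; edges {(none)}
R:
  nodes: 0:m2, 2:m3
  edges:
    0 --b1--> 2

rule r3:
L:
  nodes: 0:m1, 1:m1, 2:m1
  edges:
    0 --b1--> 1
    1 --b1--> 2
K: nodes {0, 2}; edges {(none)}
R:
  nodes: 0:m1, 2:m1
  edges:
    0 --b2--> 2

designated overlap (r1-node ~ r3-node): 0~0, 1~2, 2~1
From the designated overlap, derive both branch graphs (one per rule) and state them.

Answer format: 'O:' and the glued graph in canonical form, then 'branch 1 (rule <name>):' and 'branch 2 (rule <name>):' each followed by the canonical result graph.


O:
nodes: 0:m1, 1:m1, 2:m1
edges: (0,1,b2); (0,2,b1); (2,1,b1)
branch 1 (rule r1):
nodes: 0:m1, 1:m1, 2:m1
edges: (0,1,b1); (0,2,b1); (2,1,b1)
branch 2 (rule r3):
nodes: 0:m1, 1:m1
edges: (0,1,b2)


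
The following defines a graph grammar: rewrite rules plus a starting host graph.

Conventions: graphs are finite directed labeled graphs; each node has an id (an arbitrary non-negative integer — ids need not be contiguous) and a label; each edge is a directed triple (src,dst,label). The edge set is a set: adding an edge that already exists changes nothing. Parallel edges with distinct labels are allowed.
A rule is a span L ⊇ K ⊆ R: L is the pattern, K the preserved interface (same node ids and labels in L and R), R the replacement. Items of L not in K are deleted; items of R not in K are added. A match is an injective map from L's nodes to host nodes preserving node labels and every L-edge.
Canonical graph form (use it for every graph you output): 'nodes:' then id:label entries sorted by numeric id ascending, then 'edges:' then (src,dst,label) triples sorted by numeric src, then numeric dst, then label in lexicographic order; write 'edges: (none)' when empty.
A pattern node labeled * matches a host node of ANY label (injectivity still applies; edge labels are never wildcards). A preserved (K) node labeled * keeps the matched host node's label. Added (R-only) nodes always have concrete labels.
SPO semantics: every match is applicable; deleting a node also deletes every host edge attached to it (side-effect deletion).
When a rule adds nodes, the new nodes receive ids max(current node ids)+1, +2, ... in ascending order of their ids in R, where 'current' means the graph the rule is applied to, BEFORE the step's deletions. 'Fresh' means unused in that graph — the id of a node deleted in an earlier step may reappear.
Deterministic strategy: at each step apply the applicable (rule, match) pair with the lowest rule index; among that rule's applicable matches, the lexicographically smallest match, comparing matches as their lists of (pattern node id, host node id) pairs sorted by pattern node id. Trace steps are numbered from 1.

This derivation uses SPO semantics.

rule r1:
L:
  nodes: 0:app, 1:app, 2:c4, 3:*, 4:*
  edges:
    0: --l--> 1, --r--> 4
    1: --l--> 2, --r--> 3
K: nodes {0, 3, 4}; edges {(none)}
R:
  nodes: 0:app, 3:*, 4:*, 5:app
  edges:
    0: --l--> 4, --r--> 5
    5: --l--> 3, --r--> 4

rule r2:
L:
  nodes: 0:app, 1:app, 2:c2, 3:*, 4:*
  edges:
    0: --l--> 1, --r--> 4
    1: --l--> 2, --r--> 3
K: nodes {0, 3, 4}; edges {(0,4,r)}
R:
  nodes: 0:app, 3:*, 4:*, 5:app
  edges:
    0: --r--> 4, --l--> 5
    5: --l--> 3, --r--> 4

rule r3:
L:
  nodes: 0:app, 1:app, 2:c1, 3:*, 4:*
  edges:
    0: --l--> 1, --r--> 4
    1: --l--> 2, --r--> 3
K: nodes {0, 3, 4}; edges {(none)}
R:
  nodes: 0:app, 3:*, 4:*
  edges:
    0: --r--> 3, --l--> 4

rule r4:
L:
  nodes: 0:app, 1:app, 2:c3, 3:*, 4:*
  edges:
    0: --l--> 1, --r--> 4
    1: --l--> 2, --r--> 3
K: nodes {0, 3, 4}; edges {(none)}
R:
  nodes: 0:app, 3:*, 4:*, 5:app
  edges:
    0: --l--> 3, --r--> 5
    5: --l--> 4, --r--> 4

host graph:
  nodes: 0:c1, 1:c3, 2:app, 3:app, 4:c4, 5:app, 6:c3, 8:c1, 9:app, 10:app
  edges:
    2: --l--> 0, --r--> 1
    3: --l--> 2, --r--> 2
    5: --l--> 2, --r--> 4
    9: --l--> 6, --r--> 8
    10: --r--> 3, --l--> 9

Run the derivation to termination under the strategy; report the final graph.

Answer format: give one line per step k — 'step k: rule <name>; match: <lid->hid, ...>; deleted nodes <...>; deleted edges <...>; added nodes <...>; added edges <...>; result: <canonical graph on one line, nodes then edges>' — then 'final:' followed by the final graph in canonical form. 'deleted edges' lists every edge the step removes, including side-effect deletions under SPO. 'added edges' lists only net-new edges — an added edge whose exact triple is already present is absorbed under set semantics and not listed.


step 1: rule r3; match: 0->5, 1->2, 2->0, 3->1, 4->4; deleted nodes 0, 2; deleted edges (2,0,l); (2,1,r); (3,2,l); (3,2,r); (5,2,l); (5,4,r); added nodes (none); added edges (5,1,r); (5,4,l); result: nodes: 1:c3, 3:app, 4:c4, 5:app, 6:c3, 8:c1, 9:app, 10:app edges: (5,1,r); (5,4,l); (9,6,l); (9,8,r); (10,3,r); (10,9,l)
step 2: rule r4; match: 0->10, 1->9, 2->6, 3->8, 4->3; deleted nodes 6, 9; deleted edges (9,6,l); (9,8,r); (10,3,r); (10,9,l); added nodes 11; added edges (10,8,l); (10,11,r); (11,3,l); (11,3,r); result: nodes: 1:c3, 3:app, 4:c4, 5:app, 8:c1, 10:app, 11:app edges: (5,1,r); (5,4,l); (10,8,l); (10,11,r); (11,3,l); (11,3,r)
final:
nodes: 1:c3, 3:app, 4:c4, 5:app, 8:c1, 10:app, 11:app
edges: (5,1,r); (5,4,l); (10,8,l); (10,11,r); (11,3,l); (11,3,r)


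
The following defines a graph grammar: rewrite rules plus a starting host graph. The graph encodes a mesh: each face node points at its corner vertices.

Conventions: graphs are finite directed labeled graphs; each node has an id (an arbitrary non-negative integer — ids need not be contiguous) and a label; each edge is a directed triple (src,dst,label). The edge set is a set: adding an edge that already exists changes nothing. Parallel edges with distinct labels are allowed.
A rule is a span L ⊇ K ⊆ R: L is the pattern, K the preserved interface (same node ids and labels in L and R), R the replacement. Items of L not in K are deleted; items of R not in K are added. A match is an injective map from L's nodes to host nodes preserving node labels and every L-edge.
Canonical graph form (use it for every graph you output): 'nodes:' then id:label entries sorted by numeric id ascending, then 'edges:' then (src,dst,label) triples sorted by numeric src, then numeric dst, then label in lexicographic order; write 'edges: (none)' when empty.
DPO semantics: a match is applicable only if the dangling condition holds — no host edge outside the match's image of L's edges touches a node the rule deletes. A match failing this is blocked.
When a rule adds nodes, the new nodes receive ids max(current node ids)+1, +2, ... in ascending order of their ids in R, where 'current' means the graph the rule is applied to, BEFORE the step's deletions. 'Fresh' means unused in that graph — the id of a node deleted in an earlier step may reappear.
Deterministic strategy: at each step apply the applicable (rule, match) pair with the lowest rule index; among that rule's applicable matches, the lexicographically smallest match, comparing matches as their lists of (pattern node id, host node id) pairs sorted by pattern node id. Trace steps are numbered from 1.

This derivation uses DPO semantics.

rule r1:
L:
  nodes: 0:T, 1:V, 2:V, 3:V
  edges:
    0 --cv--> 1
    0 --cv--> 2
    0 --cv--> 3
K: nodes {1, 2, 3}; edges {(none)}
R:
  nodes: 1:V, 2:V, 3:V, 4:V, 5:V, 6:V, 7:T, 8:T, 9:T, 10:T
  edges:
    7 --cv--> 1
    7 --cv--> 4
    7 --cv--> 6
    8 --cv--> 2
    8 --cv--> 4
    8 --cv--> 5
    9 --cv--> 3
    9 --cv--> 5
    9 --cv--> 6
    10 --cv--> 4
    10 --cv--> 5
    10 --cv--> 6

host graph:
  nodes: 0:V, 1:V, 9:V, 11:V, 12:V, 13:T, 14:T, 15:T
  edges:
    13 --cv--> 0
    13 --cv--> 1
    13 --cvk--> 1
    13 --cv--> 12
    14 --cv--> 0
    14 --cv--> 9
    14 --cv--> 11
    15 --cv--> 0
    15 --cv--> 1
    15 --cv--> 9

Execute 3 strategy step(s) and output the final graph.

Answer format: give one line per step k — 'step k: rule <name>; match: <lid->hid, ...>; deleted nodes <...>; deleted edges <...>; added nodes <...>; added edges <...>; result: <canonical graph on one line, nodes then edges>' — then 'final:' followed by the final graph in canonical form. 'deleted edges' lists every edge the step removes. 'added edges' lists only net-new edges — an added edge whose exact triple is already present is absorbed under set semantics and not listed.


step 1: rule r1; match: 0->14, 1->0, 2->9, 3->11; deleted nodes 14; deleted edges (14,0,cv); (14,9,cv); (14,11,cv); added nodes 16, 17, 18, 19, 20, 21, 22; added edges (19,0,cv); (19,16,cv); (19,18,cv); (20,9,cv); (20,16,cv); (20,17,cv); (21,11,cv); (21,17,cv); (21,18,cv); (22,16,cv); (22,17,cv); (22,18,cv); result: nodes: 0:V, 1:V, 9:V, 11:V, 12:V, 13:T, 15:T, 16:V, 17:V, 18:V, 19:T, 20:T, 21:T, 22:T edges: (13,0,cv); (13,1,cv); (13,1,cvk); (13,12,cv); (15,0,cv); (15,1,cv); (15,9,cv); (19,0,cv); (19,16,cv); (19,18,cv); (20,9,cv); (20,16,cv); (20,17,cv); (21,11,cv); (21,17,cv); (21,18,cv); (22,16,cv); (22,17,cv); (22,18,cv)
step 2: rule r1; match: 0->15, 1->0, 2->1, 3->9; deleted nodes 15; deleted edges (15,0,cv); (15,1,cv); (15,9,cv); added nodes 23, 24, 25, 26, 27, 28, 29; added edges (26,0,cv); (26,23,cv); (26,25,cv); (27,1,cv); (27,23,cv); (27,24,cv); (28,9,cv); (28,24,cv); (28,25,cv); (29,23,cv); (29,24,cv); (29,25,cv); result: nodes: 0:V, 1:V, 9:V, 11:V, 12:V, 13:T, 16:V, 17:V, 18:V, 19:T, 20:T, 21:T, 22:T, 23:V, 24:V, 25:V, 26:T, 27:T, 28:T, 29:T edges: (13,0,cv); (13,1,cv); (13,1,cvk); (13,12,cv); (19,0,cv); (19,16,cv); (19,18,cv); (20,9,cv); (20,16,cv); (20,17,cv); (21,11,cv); (21,17,cv); (21,18,cv); (22,16,cv); (22,17,cv); (22,18,cv); (26,0,cv); (26,23,cv); (26,25,cv); (27,1,cv); (27,23,cv); (27,24,cv); (28,9,cv); (28,24,cv); (28,25,cv); (29,23,cv); (29,24,cv); (29,25,cv)
step 3: rule r1; match: 0->19, 1->0, 2->16, 3->18; deleted nodes 19; deleted edges (19,0,cv); (19,16,cv); (19,18,cv); added nodes 30, 31, 32, 33, 34, 35, 36; added edges (33,0,cv); (33,30,cv); (33,32,cv); (34,16,cv); (34,30,cv); (34,31,cv); (35,18,cv); (35,31,cv); (35,32,cv); (36,30,cv); (36,31,cv); (36,32,cv); result: nodes: 0:V, 1:V, 9:V, 11:V, 12:V, 13:T, 16:V, 17:V, 18:V, 20:T, 21:T, 22:T, 23:V, 24:V, 25:V, 26:T, 27:T, 28:T, 29:T, 30:V, 31:V, 32:V, 33:T, 34:T, 35:T, 36:T edges: (13,0,cv); (13,1,cv); (13,1,cvk); (13,12,cv); (20,9,cv); (20,16,cv); (20,17,cv); (21,11,cv); (21,17,cv); (21,18,cv); (22,16,cv); (22,17,cv); (22,18,cv); (26,0,cv); (26,23,cv); (26,25,cv); (27,1,cv); (27,23,cv); (27,24,cv); (28,9,cv); (28,24,cv); (28,25,cv); (29,23,cv); (29,24,cv); (29,25,cv); (33,0,cv); (33,30,cv); (33,32,cv); (34,16,cv); (34,30,cv); (34,31,cv); (35,18,cv); (35,31,cv); (35,32,cv); (36,30,cv); (36,31,cv); (36,32,cv)
final:
nodes: 0:V, 1:V, 9:V, 11:V, 12:V, 13:T, 16:V, 17:V, 18:V, 20:T, 21:T, 22:T, 23:V, 24:V, 25:V, 26:T, 27:T, 28:T, 29:T, 30:V, 31:V, 32:V, 33:T, 34:T, 35:T, 36:T
edges: (13,0,cv); (13,1,cv); (13,1,cvk); (13,12,cv); (20,9,cv); (20,16,cv); (20,17,cv); (21,11,cv); (21,17,cv); (21,18,cv); (22,16,cv); (22,17,cv); (22,18,cv); (26,0,cv); (26,23,cv); (26,25,cv); (27,1,cv); (27,23,cv); (27,24,cv); (28,9,cv); (28,24,cv); (28,25,cv); (29,23,cv); (29,24,cv); (29,25,cv); (33,0,cv); (33,30,cv); (33,32,cv); (34,16,cv); (34,30,cv); (34,31,cv); (35,18,cv); (35,31,cv); (35,32,cv); (36,30,cv); (36,31,cv); (36,32,cv)


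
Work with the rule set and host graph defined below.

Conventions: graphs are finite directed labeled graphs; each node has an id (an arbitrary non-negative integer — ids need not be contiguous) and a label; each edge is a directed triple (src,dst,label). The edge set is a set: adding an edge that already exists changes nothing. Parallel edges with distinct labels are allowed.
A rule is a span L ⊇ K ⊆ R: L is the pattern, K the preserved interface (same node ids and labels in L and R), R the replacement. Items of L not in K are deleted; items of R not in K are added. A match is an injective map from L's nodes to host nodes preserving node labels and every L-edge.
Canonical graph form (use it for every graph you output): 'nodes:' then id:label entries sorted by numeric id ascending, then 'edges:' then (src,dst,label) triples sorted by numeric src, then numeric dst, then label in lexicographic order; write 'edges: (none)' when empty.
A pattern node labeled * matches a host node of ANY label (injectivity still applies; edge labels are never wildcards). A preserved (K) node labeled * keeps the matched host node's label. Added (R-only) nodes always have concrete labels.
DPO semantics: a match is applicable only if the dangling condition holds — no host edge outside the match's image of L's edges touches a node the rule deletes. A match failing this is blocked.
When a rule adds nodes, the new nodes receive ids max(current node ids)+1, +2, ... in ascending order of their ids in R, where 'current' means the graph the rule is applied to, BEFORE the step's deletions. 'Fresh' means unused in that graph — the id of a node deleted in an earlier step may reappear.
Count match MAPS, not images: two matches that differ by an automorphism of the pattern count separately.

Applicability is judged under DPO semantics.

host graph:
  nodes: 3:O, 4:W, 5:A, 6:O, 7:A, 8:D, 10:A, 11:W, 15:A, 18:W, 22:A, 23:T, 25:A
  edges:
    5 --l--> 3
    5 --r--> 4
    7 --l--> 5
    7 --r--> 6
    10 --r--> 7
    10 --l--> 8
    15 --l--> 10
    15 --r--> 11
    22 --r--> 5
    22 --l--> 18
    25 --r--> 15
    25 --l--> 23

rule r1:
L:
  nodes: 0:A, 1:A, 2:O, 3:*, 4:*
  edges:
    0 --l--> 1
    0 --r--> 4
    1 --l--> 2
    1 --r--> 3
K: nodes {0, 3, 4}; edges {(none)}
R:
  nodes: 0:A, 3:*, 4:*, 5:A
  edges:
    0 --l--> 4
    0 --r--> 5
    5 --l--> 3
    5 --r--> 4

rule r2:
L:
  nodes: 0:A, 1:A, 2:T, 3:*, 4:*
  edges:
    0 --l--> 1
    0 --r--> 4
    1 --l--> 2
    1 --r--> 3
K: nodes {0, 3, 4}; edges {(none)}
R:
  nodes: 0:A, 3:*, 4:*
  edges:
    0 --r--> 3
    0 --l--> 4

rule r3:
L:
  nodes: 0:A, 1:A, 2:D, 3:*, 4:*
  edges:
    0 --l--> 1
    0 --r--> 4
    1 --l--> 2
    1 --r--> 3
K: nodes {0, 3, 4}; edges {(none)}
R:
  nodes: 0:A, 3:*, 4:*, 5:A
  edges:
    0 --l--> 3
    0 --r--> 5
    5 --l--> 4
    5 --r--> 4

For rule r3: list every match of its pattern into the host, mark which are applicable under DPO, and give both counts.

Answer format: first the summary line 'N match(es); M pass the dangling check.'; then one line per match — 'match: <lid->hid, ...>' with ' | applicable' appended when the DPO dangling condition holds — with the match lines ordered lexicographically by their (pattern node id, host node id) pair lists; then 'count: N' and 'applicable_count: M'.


1 match(es); 1 pass the dangling check.
match: 0->15, 1->10, 2->8, 3->7, 4->11 | applicable
count: 1
applicable_count: 1


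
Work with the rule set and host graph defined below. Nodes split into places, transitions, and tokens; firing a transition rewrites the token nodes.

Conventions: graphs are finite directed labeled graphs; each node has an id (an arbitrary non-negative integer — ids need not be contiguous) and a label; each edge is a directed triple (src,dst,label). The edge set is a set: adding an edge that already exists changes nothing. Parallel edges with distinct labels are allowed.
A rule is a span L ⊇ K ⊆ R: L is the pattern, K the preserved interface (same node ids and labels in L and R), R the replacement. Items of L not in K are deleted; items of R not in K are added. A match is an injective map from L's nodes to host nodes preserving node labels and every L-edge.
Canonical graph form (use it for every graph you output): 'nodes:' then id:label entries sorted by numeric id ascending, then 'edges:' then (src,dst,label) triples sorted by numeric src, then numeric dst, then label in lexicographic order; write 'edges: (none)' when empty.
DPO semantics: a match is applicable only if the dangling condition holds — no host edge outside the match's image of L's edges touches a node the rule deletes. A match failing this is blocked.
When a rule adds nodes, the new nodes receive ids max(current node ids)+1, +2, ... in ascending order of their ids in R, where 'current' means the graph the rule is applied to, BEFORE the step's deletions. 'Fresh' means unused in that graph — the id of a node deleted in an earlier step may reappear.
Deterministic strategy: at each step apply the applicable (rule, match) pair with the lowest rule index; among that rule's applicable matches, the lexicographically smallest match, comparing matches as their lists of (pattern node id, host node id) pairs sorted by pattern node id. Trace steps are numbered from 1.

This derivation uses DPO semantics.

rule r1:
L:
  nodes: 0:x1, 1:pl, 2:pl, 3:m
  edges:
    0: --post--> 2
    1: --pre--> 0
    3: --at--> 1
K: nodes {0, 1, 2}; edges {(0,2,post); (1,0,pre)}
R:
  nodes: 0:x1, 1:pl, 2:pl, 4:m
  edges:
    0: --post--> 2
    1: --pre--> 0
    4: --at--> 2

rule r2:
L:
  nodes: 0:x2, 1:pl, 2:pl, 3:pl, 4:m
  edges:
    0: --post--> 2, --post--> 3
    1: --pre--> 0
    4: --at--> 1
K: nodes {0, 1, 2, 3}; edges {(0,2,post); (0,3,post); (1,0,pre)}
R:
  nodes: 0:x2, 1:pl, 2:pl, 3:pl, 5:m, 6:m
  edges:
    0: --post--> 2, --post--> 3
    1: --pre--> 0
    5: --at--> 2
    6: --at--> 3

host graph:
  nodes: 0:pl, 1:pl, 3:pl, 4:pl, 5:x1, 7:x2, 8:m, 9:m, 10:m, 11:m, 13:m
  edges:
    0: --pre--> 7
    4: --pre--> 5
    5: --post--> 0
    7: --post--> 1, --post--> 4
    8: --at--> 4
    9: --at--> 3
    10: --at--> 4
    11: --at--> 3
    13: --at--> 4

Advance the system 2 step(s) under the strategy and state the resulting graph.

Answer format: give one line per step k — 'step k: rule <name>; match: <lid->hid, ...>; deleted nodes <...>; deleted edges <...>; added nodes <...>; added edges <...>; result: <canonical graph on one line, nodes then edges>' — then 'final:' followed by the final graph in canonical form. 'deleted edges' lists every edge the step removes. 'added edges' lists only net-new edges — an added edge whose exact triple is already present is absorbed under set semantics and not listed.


step 1: rule r1; match: 0->5, 1->4, 2->0, 3->8; deleted nodes 8; deleted edges (8,4,at); added nodes 14; added edges (14,0,at); result: nodes: 0:pl, 1:pl, 3:pl, 4:pl, 5:x1, 7:x2, 9:m, 10:m, 11:m, 13:m, 14:m edges: (0,7,pre); (4,5,pre); (5,0,post); (7,1,post); (7,4,post); (9,3,at); (10,4,at); (11,3,at); (13,4,at); (14,0,at)
step 2: rule r1; match: 0->5, 1->4, 2->0, 3->10; deleted nodes 10; deleted edges (10,4,at); added nodes 15; added edges (15,0,at); result: nodes: 0:pl, 1:pl, 3:pl, 4:pl, 5:x1, 7:x2, 9:m, 11:m, 13:m, 14:m, 15:m edges: (0,7,pre); (4,5,pre); (5,0,post); (7,1,post); (7,4,post); (9,3,at); (11,3,at); (13,4,at); (14,0,at); (15,0,at)
final:
nodes: 0:pl, 1:pl, 3:pl, 4:pl, 5:x1, 7:x2, 9:m, 11:m, 13:m, 14:m, 15:m
edges: (0,7,pre); (4,5,pre); (5,0,post); (7,1,post); (7,4,post); (9,3,at); (11,3,at); (13,4,at); (14,0,at); (15,0,at)


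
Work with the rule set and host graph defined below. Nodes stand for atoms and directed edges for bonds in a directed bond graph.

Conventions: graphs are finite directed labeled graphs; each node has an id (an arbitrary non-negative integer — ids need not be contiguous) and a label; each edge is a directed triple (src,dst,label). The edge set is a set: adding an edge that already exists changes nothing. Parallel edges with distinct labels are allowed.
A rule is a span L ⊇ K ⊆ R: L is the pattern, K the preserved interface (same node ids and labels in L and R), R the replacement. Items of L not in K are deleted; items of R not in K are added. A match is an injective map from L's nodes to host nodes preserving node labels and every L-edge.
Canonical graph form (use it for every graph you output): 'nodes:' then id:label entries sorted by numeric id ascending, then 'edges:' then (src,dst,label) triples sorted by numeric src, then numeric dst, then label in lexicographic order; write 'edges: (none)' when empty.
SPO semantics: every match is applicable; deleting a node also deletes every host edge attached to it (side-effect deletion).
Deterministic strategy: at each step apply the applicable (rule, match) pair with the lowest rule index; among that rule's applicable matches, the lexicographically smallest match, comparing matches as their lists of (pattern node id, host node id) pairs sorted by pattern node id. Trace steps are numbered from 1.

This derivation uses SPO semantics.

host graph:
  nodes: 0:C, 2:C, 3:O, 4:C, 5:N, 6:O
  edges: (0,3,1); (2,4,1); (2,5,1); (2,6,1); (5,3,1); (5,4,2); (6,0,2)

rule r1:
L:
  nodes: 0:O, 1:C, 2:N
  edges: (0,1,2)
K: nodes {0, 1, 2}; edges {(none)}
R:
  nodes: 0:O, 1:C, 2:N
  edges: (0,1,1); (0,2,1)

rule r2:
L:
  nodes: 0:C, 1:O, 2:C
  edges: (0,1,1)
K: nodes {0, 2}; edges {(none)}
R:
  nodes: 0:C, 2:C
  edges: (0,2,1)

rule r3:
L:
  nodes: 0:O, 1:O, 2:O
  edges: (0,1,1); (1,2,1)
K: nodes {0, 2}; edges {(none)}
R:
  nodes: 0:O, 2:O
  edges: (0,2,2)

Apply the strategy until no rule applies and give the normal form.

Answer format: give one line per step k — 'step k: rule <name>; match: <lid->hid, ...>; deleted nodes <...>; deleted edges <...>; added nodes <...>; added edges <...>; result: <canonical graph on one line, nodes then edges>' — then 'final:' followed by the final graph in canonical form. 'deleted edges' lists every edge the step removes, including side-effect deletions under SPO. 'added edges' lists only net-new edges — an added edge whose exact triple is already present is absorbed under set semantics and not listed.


step 1: rule r1; match: 0->6, 1->0, 2->5; deleted nodes (none); deleted edges (6,0,2); added nodes (none); added edges (6,0,1); (6,5,1); result: nodes: 0:C, 2:C, 3:O, 4:C, 5:N, 6:O edges: (0,3,1); (2,4,1); (2,5,1); (2,6,1); (5,3,1); (5,4,2); (6,0,1); (6,5,1)
step 2: rule r2; match: 0->0, 1->3, 2->2; deleted nodes 3; deleted edges (0,3,1); (5,3,1); added nodes (none); added edges (0,2,1); result: nodes: 0:C, 2:C, 4:C, 5:N, 6:O edges: (0,2,1); (2,4,1); (2,5,1); (2,6,1); (5,4,2); (6,0,1); (6,5,1)
step 3: rule r2; match: 0->2, 1->6, 2->0; deleted nodes 6; deleted edges (2,6,1); (6,0,1); (6,5,1); added nodes (none); added edges (2,0,1); result: nodes: 0:C, 2:C, 4:C, 5:N edges: (0,2,1); (2,0,1); (2,4,1); (2,5,1); (5,4,2)
final:
nodes: 0:C, 2:C, 4:C, 5:N
edges: (0,2,1); (2,0,1); (2,4,1); (2,5,1); (5,4,2)


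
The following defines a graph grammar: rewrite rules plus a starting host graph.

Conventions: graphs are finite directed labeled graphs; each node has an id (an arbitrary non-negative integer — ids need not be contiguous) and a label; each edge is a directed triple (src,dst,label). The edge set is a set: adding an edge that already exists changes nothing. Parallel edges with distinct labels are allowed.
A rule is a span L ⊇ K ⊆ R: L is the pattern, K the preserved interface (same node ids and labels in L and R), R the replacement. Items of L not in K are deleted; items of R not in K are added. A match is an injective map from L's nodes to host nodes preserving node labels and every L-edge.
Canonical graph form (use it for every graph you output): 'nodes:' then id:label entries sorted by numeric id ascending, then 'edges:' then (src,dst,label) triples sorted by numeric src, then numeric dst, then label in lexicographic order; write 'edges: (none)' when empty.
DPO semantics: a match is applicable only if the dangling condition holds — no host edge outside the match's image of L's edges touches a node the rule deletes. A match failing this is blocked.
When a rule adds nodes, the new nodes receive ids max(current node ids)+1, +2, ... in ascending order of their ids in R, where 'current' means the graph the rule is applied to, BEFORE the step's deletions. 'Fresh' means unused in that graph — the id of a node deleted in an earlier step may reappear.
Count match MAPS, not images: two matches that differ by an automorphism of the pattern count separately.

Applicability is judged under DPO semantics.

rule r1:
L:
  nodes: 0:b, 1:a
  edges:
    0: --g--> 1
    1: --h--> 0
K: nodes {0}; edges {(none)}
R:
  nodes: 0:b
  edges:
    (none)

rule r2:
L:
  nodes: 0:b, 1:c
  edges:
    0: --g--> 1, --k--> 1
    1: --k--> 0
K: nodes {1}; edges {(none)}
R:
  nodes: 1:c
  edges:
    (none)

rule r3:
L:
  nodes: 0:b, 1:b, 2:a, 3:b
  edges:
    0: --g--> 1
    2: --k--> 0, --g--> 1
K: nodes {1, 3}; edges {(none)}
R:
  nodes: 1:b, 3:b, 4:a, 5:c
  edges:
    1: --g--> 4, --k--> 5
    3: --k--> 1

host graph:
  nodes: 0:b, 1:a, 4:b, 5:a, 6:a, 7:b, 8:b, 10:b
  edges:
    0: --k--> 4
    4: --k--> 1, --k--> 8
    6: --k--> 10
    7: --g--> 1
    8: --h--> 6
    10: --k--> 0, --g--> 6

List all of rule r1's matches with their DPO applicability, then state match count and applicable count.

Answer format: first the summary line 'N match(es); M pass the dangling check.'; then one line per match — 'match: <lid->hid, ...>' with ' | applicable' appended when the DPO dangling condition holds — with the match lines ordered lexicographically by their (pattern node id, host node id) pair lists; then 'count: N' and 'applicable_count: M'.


0 match(es); 0 pass the dangling check.
count: 0
applicable_count: 0
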